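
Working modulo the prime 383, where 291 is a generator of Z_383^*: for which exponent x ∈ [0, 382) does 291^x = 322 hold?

42

Baby-step giant-step with m = ceil(sqrt(382)) = 20.
Baby table (291^j mod 383 for j=0..19):
  0:1  1:291  2:38  3:334  4:295  5:53  6:103  7:99
  8:84  9:315  10:128  11:97  12:268  13:239  14:226  15:273
  16:162  17:33  18:28  19:105
Giant step factor: 291^(-20) ≡ 9 (mod 383).
Scan 322·9^i mod 383 for i = 0, 1, …:
  i=0: 322   i=1: 217   i=2: 38
Match at i=2, j=2: x = 2·20 + 2 = 42.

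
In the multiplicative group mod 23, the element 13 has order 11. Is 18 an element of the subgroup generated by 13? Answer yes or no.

yes

18 ∈ ⟨13⟩ iff 18^11 ≡ 1 (mod 23), since |⟨13⟩| = 11.
18^11 mod 23 = 1.
Since 1 = 1, 18 lies in the subgroup.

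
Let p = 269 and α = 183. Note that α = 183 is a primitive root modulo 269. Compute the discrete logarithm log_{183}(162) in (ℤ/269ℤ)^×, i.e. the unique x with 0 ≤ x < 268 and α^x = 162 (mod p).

121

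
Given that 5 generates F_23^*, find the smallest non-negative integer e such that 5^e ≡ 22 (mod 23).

11

Successive powers of 5 modulo 23:
  5^0=1  5^1=5  5^2=2  5^3=10  5^4=4  5^5=20
  5^6=8  5^7=17  5^8=16  5^9=11  5^10=9  5^11=22
So 5^11 ≡ 22 (mod 23), giving e = 11.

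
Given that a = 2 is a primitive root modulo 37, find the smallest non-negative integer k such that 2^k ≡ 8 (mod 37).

Successive powers of 2 modulo 37:
  2^0=1  2^1=2  2^2=4  2^3=8
So 2^3 ≡ 8 (mod 37), giving k = 3.

3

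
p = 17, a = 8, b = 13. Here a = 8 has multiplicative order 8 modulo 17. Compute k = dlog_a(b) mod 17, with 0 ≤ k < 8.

2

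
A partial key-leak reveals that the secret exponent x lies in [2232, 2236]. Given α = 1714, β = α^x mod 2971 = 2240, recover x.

2234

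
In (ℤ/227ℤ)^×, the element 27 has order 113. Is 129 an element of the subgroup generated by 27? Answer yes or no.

129 ∈ ⟨27⟩ iff 129^113 ≡ 1 (mod 227), since |⟨27⟩| = 113.
129^113 mod 227 = 1.
Since 1 = 1, 129 lies in the subgroup.

yes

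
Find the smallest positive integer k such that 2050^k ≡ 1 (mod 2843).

1421

The order of 2050 must divide p − 1 = 2842 = 2 · 7^2 · 29.
Divisors: 1, 2, 7, 14, 29, 49, 58, 98, 203, 406, 1421, 2842.
Check each in increasing order: 2050^1 ≡ 2050;  2050^2 ≡ 546;  2050^7 ≡ 484;  2050^14 ≡ 1130;  2050^29 ≡ 1081;  2050^49 ≡ 231;  2050^58 ≡ 88;  2050^98 ≡ 2187;  2050^203 ≡ 1601;  2050^406 ≡ 1658;  2050^1421 ≡ 1.
Smallest exponent giving 1 is 1421.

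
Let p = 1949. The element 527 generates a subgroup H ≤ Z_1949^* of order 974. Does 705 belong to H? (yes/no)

705 ∈ ⟨527⟩ iff 705^974 ≡ 1 (mod 1949), since |⟨527⟩| = 974.
705^974 mod 1949 = 1.
Since 1 = 1, 705 lies in the subgroup.

yes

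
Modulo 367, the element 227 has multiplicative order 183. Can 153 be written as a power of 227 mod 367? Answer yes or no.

153 ∈ ⟨227⟩ iff 153^183 ≡ 1 (mod 367), since |⟨227⟩| = 183.
153^183 mod 367 = 366.
Since 366 ≠ 1, 153 does not lie in the subgroup.

no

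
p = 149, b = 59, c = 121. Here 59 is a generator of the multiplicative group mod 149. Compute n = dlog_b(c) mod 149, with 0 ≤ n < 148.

22

Baby-step giant-step with m = ceil(sqrt(148)) = 13.
Baby table (59^j mod 149 for j=0..12):
  0:1  1:59  2:54  3:57  4:85  5:98  6:120  7:77
  8:73  9:135  10:68  11:138  12:96
Giant step factor: 59^(-13) ≡ 75 (mod 149).
Scan 121·75^i mod 149 for i = 0, 1, …:
  i=0: 121   i=1: 135
Match at i=1, j=9: n = 1·13 + 9 = 22.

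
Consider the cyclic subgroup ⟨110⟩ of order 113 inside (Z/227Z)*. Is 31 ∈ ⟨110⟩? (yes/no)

no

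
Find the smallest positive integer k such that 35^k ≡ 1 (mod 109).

27

The order of 35 must divide p − 1 = 108 = 2^2 · 3^3.
Divisors: 1, 2, 3, 4, 6, 9, 12, 18, 27, 36, 54, 108.
Check each in increasing order: 35^1 ≡ 35;  35^2 ≡ 26;  35^3 ≡ 38;  35^4 ≡ 22;  35^6 ≡ 27;  35^9 ≡ 45;  35^12 ≡ 75;  35^18 ≡ 63;  35^27 ≡ 1.
Smallest exponent giving 1 is 27.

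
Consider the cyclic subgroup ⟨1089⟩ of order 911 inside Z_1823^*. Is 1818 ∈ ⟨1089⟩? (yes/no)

1818 ∈ ⟨1089⟩ iff 1818^911 ≡ 1 (mod 1823), since |⟨1089⟩| = 911.
1818^911 mod 1823 = 1.
Since 1 = 1, 1818 lies in the subgroup.

yes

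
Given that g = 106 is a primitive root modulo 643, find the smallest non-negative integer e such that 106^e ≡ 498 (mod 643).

46

Baby-step giant-step with m = ceil(sqrt(642)) = 26.
Baby table (106^j mod 643 for j=0..25):
  0:1  1:106  2:305  3:180  4:433  5:245  6:250  7:137
  8:376  9:633  10:226  11:165  12:129  13:171  14:122  15:72
  16:559  17:98  18:100  19:312  20:279  21:639  22:219  23:66
  24:566  25:197
Giant step factor: 106^(-26) ≡ 477 (mod 643).
Scan 498·477^i mod 643 for i = 0, 1, …:
  i=0: 498   i=1: 279
Match at i=1, j=20: e = 1·26 + 20 = 46.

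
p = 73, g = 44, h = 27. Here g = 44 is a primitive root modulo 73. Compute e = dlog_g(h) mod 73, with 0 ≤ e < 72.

54

Baby-step giant-step with m = ceil(sqrt(72)) = 9.
Baby table (44^j mod 73 for j=0..8):
  0:1  1:44  2:38  3:66  4:57  5:26  6:49  7:39
  8:37
Giant step factor: 44^(-9) ≡ 10 (mod 73).
Scan 27·10^i mod 73 for i = 0, 1, …:
  i=0: 27   i=1: 51   i=2: 72   i=3: 63
  i=4: 46   i=5: 22   i=6: 1
Match at i=6, j=0: e = 6·9 + 0 = 54.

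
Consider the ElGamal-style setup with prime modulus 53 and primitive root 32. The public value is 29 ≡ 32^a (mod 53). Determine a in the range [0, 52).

30

Successive powers of 32 modulo 53:
  32^0=1  32^1=32  32^2=17  32^3=14  32^4=24  32^5=26
  32^6=37  32^7=18  32^8=46  32^9=41  32^10=40  32^11=8
  32^12=44  32^13=30  32^14=6  32^15=33  32^16=49  32^17=31
  32^18=38  32^19=50  32^20=10  32^21=2  32^22=11  32^23=34
  32^24=28  32^25=48  32^26=52  32^27=21  32^28=36  32^29=39
  32^30=29
So 32^30 ≡ 29 (mod 53), giving a = 30.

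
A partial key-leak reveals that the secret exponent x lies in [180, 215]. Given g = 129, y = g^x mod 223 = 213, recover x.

214

Compute 129^180 mod 223 = 33, then multiply by 129 repeatedly:
  129^180=33  129^181=20  129^182=127  129^183=104  129^184=36
  129^185=184  129^186=98  129^187=154  129^188=19  129^189=221
  129^190=188  129^191=168  129^192=41  129^193=160  129^194=124
  129^195=163  129^196=65  129^197=134  129^198=115  129^199=117
  129^200=152  129^201=207  129^202=166  129^203=6  129^204=105
  129^205=165  129^206=100  129^207=189  129^208=74  129^209=180
  129^210=28  129^211=44  129^212=101  129^213=95  129^214=213
Found 213 at exponent 214.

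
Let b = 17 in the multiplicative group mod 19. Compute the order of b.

9

The order of 17 must divide p − 1 = 18 = 2 · 3^2.
Divisors: 1, 2, 3, 6, 9, 18.
Check each in increasing order: 17^1 ≡ 17;  17^2 ≡ 4;  17^3 ≡ 11;  17^6 ≡ 7;  17^9 ≡ 1.
Smallest exponent giving 1 is 9.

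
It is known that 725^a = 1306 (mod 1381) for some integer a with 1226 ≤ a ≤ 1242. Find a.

1242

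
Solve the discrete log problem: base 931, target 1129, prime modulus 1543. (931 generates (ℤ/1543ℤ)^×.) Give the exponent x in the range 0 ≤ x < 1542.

1330

Baby-step giant-step with m = ceil(sqrt(1542)) = 40.
Baby table (931^j mod 1543 for j=0..39):
  0:1  1:931  2:1138  3:980  4:467  5:1194  6:654  7:932
  8:526  9:575  10:1447  11:118  12:305  13:43  14:1458  15:1101
  16:479  17:22  18:423  19:348  20:1501  21:1016  22:37  23:501
  24:445  25:771  26:306  27:974  28:1053  29:538  30:946  31:1216
  32:1077  33:1280  34:484  35:48  36:1484  37:619  38:750  39:814
Giant step factor: 931^(-40) ≡ 1159 (mod 1543).
Scan 1129·1159^i mod 1543 for i = 0, 1, …:
  i=0: 1129   i=1: 47   i=2: 468   i=3: 819
  i=4: 276   i=5: 483   i=6: 1231   i=7: 997
  i=8: 1359   i=9: 1221     …   i=32: 386
  i=33: 1447
Match at i=33, j=10: x = 33·40 + 10 = 1330.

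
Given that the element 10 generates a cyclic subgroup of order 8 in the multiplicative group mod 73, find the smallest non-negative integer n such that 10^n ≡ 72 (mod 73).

4

Successive powers of 10 modulo 73:
  10^0=1  10^1=10  10^2=27  10^3=51  10^4=72
So 10^4 ≡ 72 (mod 73), giving n = 4.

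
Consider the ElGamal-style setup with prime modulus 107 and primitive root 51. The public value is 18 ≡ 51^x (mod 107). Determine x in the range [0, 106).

Baby-step giant-step with m = ceil(sqrt(106)) = 11.
Baby table (51^j mod 107 for j=0..10):
  0:1  1:51  2:33  3:78  4:19  5:6  6:92  7:91
  8:40  9:7  10:36
Giant step factor: 51^(-11) ≡ 63 (mod 107).
Scan 18·63^i mod 107 for i = 0, 1, …:
  i=0: 18   i=1: 64   i=2: 73   i=3: 105
  i=4: 88   i=5: 87   i=6: 24   i=7: 14
  i=8: 26   i=9: 33
Match at i=9, j=2: x = 9·11 + 2 = 101.

101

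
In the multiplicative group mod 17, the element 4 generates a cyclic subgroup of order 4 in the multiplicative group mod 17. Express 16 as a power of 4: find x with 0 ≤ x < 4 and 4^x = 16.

Successive powers of 4 modulo 17:
  4^0=1  4^1=4  4^2=16
So 4^2 ≡ 16 (mod 17), giving x = 2.

2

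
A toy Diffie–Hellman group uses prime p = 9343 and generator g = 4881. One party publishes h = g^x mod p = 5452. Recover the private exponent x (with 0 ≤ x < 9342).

Baby-step giant-step with m = ceil(sqrt(9342)) = 97.
Baby table (4881^j mod 9343 for j=0..96):
  0:1  1:4881  2:8854  3:4999  4:5546  5:3355  6:6819  7:3773
  8:960  9:4917  10:7053  11:6081  12:7993  13:6808  14:6140  15:6339
  16:5986  17:2105  18:6548  19:7728  20:2677  21:4923  22:8310  23:3147
  24:615  25:2712  26:7584  27:538  28:595  29:7865  30:8021  31:3331
  32:1791  33:6166  34:2443  35:2615  36:1277  37:1256  38:1528  39:2454
  40:248  41:5241  42:187  43:6476  44:1987  45:513  46:29  47:1404
  48:4505  49:4826  50:2003  51:3865  52:1548  53:6644  54:9154  55:2448
  56:8334  57:8175  58:7565  59:1229  60:543  61:6314  62:5420  63:4987
  64:3032  65:9223  66:2889  67:2622  68:7415  69:7176  70:8492  71:3904
  72:5047  73:6259  74:7912  75:3853  76:8377  77:3169  78:5224  79:1297
  80:5446  81:1091  82:9004  83:8395  84:6940  85:5765  86:7192  87:2501
  88:5423  89:944  90:1565  91:5534  92:841  93:3344  94:9186  95:9152
  96:2029
Giant step factor: 4881^(-97) ≡ 3918 (mod 9343).
Scan 5452·3918^i mod 9343 for i = 0, 1, …:
  i=0: 5452   i=1: 2838   i=2: 1114   i=3: 1471
  i=4: 8090   i=5: 5164   i=6: 4957   i=7: 6772
  i=8: 7919   i=9: 7882     …   i=77: 8145
  i=78: 5765
Match at i=78, j=85: x = 78·97 + 85 = 7651.

7651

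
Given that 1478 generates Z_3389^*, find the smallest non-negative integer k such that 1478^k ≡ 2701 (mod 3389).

1830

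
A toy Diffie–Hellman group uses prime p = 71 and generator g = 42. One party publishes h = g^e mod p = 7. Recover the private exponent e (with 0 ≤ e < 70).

Baby-step giant-step with m = ceil(sqrt(70)) = 9.
Baby table (42^j mod 71 for j=0..8):
  0:1  1:42  2:60  3:35  4:50  5:41  6:18  7:46
  8:15
Giant step factor: 42^(-9) ≡ 63 (mod 71).
Scan 7·63^i mod 71 for i = 0, 1, …:
  i=0: 7   i=1: 15
Match at i=1, j=8: e = 1·9 + 8 = 17.

17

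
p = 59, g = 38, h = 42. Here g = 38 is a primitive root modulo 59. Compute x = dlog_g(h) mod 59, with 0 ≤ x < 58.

Baby-step giant-step with m = ceil(sqrt(58)) = 8.
Baby table (38^j mod 59 for j=0..7):
  0:1  1:38  2:28  3:2  4:17  5:56  6:4  7:34
Giant step factor: 38^(-8) ≡ 49 (mod 59).
Scan 42·49^i mod 59 for i = 0, 1, …:
  i=0: 42   i=1: 52   i=2: 11   i=3: 8
  i=4: 38
Match at i=4, j=1: x = 4·8 + 1 = 33.

33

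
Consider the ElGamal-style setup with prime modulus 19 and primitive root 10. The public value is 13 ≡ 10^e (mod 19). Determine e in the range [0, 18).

Successive powers of 10 modulo 19:
  10^0=1  10^1=10  10^2=5  10^3=12  10^4=6  10^5=3
  10^6=11  10^7=15  10^8=17  10^9=18  10^10=9  10^11=14
  10^12=7  10^13=13
So 10^13 ≡ 13 (mod 19), giving e = 13.

13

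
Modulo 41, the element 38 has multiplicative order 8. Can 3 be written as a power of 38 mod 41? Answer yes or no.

⟨38⟩ has order 8; its elements mod 41 are {1, 3, 9, 14, 27, 32, 38, 40}.
3 is in this set.

yes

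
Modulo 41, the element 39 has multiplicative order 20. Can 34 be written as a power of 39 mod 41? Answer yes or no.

⟨39⟩ has order 20; its elements mod 41 are {1, 2, 4, 5, 8, 9, 10, 16, 18, 20, 21, 23, 25, 31, 32, 33, 36, 37, 39, 40}.
34 is not in this set.

no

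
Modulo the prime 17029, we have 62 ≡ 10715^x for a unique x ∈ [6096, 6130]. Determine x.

6117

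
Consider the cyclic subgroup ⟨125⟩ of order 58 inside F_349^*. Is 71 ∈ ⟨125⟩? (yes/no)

71 ∈ ⟨125⟩ iff 71^58 ≡ 1 (mod 349), since |⟨125⟩| = 58.
71^58 mod 349 = 227.
Since 227 ≠ 1, 71 does not lie in the subgroup.

no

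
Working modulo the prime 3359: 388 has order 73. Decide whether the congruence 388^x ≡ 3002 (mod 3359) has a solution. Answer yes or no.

yes

3002 ∈ ⟨388⟩ iff 3002^73 ≡ 1 (mod 3359), since |⟨388⟩| = 73.
3002^73 mod 3359 = 1.
Since 1 = 1, 3002 lies in the subgroup.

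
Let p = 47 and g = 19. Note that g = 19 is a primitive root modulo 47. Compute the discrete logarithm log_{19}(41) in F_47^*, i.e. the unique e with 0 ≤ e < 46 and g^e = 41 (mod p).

31

Baby-step giant-step with m = ceil(sqrt(46)) = 7.
Baby table (19^j mod 47 for j=0..6):
  0:1  1:19  2:32  3:44  4:37  5:45  6:9
Giant step factor: 19^(-7) ≡ 11 (mod 47).
Scan 41·11^i mod 47 for i = 0, 1, …:
  i=0: 41   i=1: 28   i=2: 26   i=3: 4
  i=4: 44
Match at i=4, j=3: e = 4·7 + 3 = 31.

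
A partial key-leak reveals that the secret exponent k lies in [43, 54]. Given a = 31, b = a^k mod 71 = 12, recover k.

48

Compute 31^43 mod 71 = 63, then multiply by 31 repeatedly:
  31^43=63  31^44=36  31^45=51  31^46=19  31^47=21
  31^48=12
Found 12 at exponent 48.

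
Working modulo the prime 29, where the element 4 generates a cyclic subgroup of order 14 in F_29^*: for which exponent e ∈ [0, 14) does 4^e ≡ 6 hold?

3

Successive powers of 4 modulo 29:
  4^0=1  4^1=4  4^2=16  4^3=6
So 4^3 ≡ 6 (mod 29), giving e = 3.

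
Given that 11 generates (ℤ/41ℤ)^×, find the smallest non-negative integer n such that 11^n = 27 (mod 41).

15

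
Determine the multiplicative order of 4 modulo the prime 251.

25

The order of 4 must divide p − 1 = 250 = 2 · 5^3.
Divisors: 1, 2, 5, 10, 25, 50, 125, 250.
Check each in increasing order: 4^1 ≡ 4;  4^2 ≡ 16;  4^5 ≡ 20;  4^10 ≡ 149;  4^25 ≡ 1.
Smallest exponent giving 1 is 25.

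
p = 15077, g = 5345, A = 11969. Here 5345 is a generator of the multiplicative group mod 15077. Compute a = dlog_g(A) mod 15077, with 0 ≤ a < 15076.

12681

Baby-step giant-step with m = ceil(sqrt(15076)) = 123.
Baby table (5345^j mod 15077 for j=0..122):
  0:1  1:5345  2:13187  3:14617  4:13928  5:10011  6:522  7:845
  8:8502  9:1112  10:3302  11:9100  12:1098  13:3857  14:5406  15:7538
  16:4866  17:945  18:230  19:8113  20:2533  21:14816  22:7116  23:10826
  24:14521  25:13426  26:10527  27:14528  28:5610  29:12374  30:11308  31:12644
  32:7066  33:14962  34:3482  35:6272  36:7669  37:11519  38:9664  39:278
  40:8364  41:2275  42:7813  43:12272  44:8890  45:9423  46:8755  47:11544
  48:7596  49:13336  50:11941  51:3704  52:1779  53:10245  54:14938  55:10895
  56:6401  57:3632  58:8941  59:10632  60:2827  61:3161  62:9305  63:11279
  64:8409  65:1568  66:13225  67:6649  68:2416  69:7608  70:2091  71:4338
  72:13261  73:3068  74:9761  75:6125  76:5958  77:2886  78:1899  79:3334
  80:14293  81:926  82:4214  83:13869  84:11273  85:6493  86:12908  87:908
  88:13543  89:2658  90:4476  91:12098  92:13634  93:6589  94:13410  95:392
  96:14614  97:12970  98:604  99:1902  100:4292  101:8623  102:14623  103:767
  104:13748  105:12839  106:9028  107:8260  108:4244  109:8372  110:14881  111:7770
  112:8592  113:14775  114:14126  115:12931  116:3227  117:227  118:7155  119:8203
  120:1119  121:10563  122:10947
Giant step factor: 5345^(-123) ≡ 10750 (mod 15077).
Scan 11969·10750^i mod 15077 for i = 0, 1, …:
  i=0: 11969   i=1: 14709   i=2: 9251   i=3: 358
  i=4: 3865   i=5: 11615   i=6: 8613   i=7: 1893
  i=8: 10877   i=9: 5615     …   i=102: 6979
  i=103: 1098
Match at i=103, j=12: a = 103·123 + 12 = 12681.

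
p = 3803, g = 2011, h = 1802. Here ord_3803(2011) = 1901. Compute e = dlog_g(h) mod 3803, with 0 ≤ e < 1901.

1284

Baby-step giant-step with m = ceil(sqrt(1901)) = 44.
Baby table (2011^j mod 3803 for j=0..43):
  0:1  1:2011  2:1532  3:422  4:573  5:3797  6:3146  7:2217
  8:1271  9:365  10:36  11:139  12:1910  13:3783  14:1613  15:3587
  16:2969  17:3752  18:120  19:1731  20:1296  21:1201  22:306  23:3083
  24:1023  25:3633  26:400  27:1967  28:517  29:1468  30:1020  31:1403
  32:3410  33:701  34:2601  35:1486  36:2991  37:2358  38:3400  39:3409
  40:2493  41:1069  42:1064  43:2418
Giant step factor: 2011^(-44) ≡ 3766 (mod 3803).
Scan 1802·3766^i mod 3803 for i = 0, 1, …:
  i=0: 1802   i=1: 1780   i=2: 2594   i=3: 2900
  i=4: 2987   i=5: 3571   i=6: 978   i=7: 1844
  i=8: 226   i=9: 3047     …   i=28: 274
  i=29: 1271
Match at i=29, j=8: e = 29·44 + 8 = 1284.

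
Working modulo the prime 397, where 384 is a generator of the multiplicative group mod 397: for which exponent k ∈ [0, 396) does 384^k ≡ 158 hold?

193

Baby-step giant-step with m = ceil(sqrt(396)) = 20.
Baby table (384^j mod 397 for j=0..19):
  0:1  1:384  2:169  3:185  4:374  5:299  6:83  7:112
  8:132  9:269  10:76  11:203  12:140  13:165  14:237  15:95
  16:353  17:175  18:107  19:197
Giant step factor: 384^(-20) ≡ 224 (mod 397).
Scan 158·224^i mod 397 for i = 0, 1, …:
  i=0: 158   i=1: 59   i=2: 115   i=3: 352
  i=4: 242   i=5: 216   i=6: 347   i=7: 313
  i=8: 240   i=9: 165
Match at i=9, j=13: k = 9·20 + 13 = 193.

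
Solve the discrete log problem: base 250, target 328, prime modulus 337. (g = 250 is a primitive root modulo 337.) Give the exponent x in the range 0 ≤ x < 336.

52

Baby-step giant-step with m = ceil(sqrt(336)) = 19.
Baby table (250^j mod 337 for j=0..18):
  0:1  1:250  2:155  3:332  4:98  5:236  6:25  7:184
  8:168  9:212  10:91  11:171  12:288  13:219  14:156  15:245
  16:253  17:231  18:123
Giant step factor: 250^(-19) ≡ 134 (mod 337).
Scan 328·134^i mod 337 for i = 0, 1, …:
  i=0: 328   i=1: 142   i=2: 156
Match at i=2, j=14: x = 2·19 + 14 = 52.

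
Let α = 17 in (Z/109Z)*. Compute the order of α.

36

The order of 17 must divide p − 1 = 108 = 2^2 · 3^3.
Divisors: 1, 2, 3, 4, 6, 9, 12, 18, 27, 36, 54, 108.
Check each in increasing order: 17^1 ≡ 17;  17^2 ≡ 71;  17^3 ≡ 8;  17^4 ≡ 27;  17^6 ≡ 64;  17^9 ≡ 76;  17^12 ≡ 63;  17^18 ≡ 108;  17^27 ≡ 33;  17^36 ≡ 1.
Smallest exponent giving 1 is 36.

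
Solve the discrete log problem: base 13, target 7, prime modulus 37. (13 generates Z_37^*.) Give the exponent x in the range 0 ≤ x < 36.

16

Successive powers of 13 modulo 37:
  13^0=1  13^1=13  13^2=21  13^3=14  13^4=34  13^5=35
  13^6=11  13^7=32  13^8=9  13^9=6  13^10=4  13^11=15
  13^12=10  13^13=19  13^14=25  13^15=29  13^16=7
So 13^16 ≡ 7 (mod 37), giving x = 16.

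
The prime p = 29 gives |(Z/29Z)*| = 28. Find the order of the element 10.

28

The order of 10 must divide p − 1 = 28 = 2^2 · 7.
Divisors: 1, 2, 4, 7, 14, 28.
Check each in increasing order: 10^1 ≡ 10;  10^2 ≡ 13;  10^4 ≡ 24;  10^7 ≡ 17;  10^14 ≡ 28;  10^28 ≡ 1.
Smallest exponent giving 1 is 28.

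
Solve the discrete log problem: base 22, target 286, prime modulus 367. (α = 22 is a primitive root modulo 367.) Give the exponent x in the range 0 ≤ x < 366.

63

Baby-step giant-step with m = ceil(sqrt(366)) = 20.
Baby table (22^j mod 367 for j=0..19):
  0:1  1:22  2:117  3:5  4:110  5:218  6:25  7:183
  8:356  9:125  10:181  11:312  12:258  13:171  14:92  15:189
  16:121  17:93  18:211  19:238
Giant step factor: 22^(-20) ≡ 191 (mod 367).
Scan 286·191^i mod 367 for i = 0, 1, …:
  i=0: 286   i=1: 310   i=2: 123   i=3: 5
Match at i=3, j=3: x = 3·20 + 3 = 63.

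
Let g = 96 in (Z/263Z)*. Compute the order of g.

The order of 96 must divide p − 1 = 262 = 2 · 131.
Divisors: 1, 2, 131, 262.
Check each in increasing order: 96^1 ≡ 96;  96^2 ≡ 11;  96^131 ≡ 1.
Smallest exponent giving 1 is 131.

131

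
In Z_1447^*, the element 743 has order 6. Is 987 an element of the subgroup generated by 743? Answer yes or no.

⟨743⟩ has order 6; its elements mod 1447 are {1, 704, 705, 742, 743, 1446}.
987 is not in this set.

no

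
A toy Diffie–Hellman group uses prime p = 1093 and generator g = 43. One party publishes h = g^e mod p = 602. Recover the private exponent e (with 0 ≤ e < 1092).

Baby-step giant-step with m = ceil(sqrt(1092)) = 34.
Baby table (43^j mod 1093 for j=0..33):
  0:1  1:43  2:756  3:811  4:990  5:1036  6:828  7:628
  8:772  9:406  10:1063  11:896  12:273  13:809  14:904  15:617
  16:299  17:834  18:886  19:936  20:900  21:445  22:554  23:869
  24:205  25:71  26:867  27:119  28:745  29:338  30:325  31:859
  32:868  33:162
Giant step factor: 43^(-34) ≡ 801 (mod 1093).
Scan 602·801^i mod 1093 for i = 0, 1, …:
  i=0: 602   i=1: 189   i=2: 555   i=3: 797
  i=4: 85   i=5: 319   i=6: 850   i=7: 1004
  i=8: 849   i=9: 203     …   i=16: 669
  i=17: 299
Match at i=17, j=16: e = 17·34 + 16 = 594.

594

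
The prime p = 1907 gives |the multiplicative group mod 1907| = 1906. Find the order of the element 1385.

The order of 1385 must divide p − 1 = 1906 = 2 · 953.
Divisors: 1, 2, 953, 1906.
Check each in increasing order: 1385^1 ≡ 1385;  1385^2 ≡ 1690;  1385^953 ≡ 1.
Smallest exponent giving 1 is 953.

953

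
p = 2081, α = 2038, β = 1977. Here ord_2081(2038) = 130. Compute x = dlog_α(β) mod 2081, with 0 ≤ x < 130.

115

Baby-step giant-step with m = ceil(sqrt(130)) = 12.
Baby table (2038^j mod 2081 for j=0..11):
  0:1  1:2038  2:1849  3:1652  4:1799  5:1721  6:913  7:280
  8:446  9:1632  10:578  11:118
Giant step factor: 2038^(-12) ≡ 915 (mod 2081).
Scan 1977·915^i mod 2081 for i = 0, 1, …:
  i=0: 1977   i=1: 566   i=2: 1802   i=3: 678
  i=4: 232   i=5: 18   i=6: 1903   i=7: 1529
  i=8: 603   i=9: 280
Match at i=9, j=7: x = 9·12 + 7 = 115.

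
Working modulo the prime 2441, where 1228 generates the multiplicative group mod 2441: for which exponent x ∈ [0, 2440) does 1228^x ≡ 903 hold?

2295

Baby-step giant-step with m = ceil(sqrt(2440)) = 50.
Baby table (1228^j mod 2441 for j=0..49):
  0:1  1:1228  2:1887  3:727  4:1791  5:7  6:1273  7:1004
  8:207  9:332  10:49  11:1588  12:2146  13:1449  14:2324  15:343
  16:1352  17:376  18:379  19:1622  20:2401  21:2141  22:191  23:212
  24:1590  25:2161  26:341  27:1337  28:1484  29:1366  30:481  31:2387
  32:2036  33:624  34:2239  35:926  36:2063  37:2047  38:1927  39:1027
  40:1600  41:2236  42:2124  43:1284  44:2307  45:1436  46:1006  47:222
  48:1665  49:1503
Giant step factor: 1228^(-50) ≡ 873 (mod 2441).
Scan 903·873^i mod 2441 for i = 0, 1, …:
  i=0: 903   i=1: 2317   i=2: 1593   i=3: 1760
  i=4: 1091   i=5: 453   i=6: 27   i=7: 1602
  i=8: 2294   i=9: 1042     …   i=44: 1039
  i=45: 1436
Match at i=45, j=45: x = 45·50 + 45 = 2295.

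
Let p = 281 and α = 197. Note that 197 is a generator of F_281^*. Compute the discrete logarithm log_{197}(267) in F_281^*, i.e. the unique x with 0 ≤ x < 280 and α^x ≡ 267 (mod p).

Successive powers of 197 modulo 281:
  197^0=1  197^1=197  197^2=31  197^3=206  197^4=118  197^5=204
  197^6=5  197^7=142  197^8=155  197^9=187  197^10=28  197^11=177
  197^12=25  197^13=148  197^14=213  197^15=92  197^16=140  197^17=42
  197^18=125  197^19=178  197^20=222  197^21=179  197^22=138  197^23=210
  197^24=63  197^25=47  197^26=267
So 197^26 ≡ 267 (mod 281), giving x = 26.

26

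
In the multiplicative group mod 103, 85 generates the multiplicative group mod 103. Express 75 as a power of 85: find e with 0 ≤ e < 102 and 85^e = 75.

25

Successive powers of 85 modulo 103:
  85^0=1  85^1=85  85^2=15  85^3=39  85^4=19  85^5=70
  85^6=79  85^7=20  85^8=52  85^9=94  85^10=59  85^11=71
  85^12=61  85^13=35  85^14=91  85^15=10  85^16=26  85^17=47
  85^18=81  85^19=87  85^20=82  85^21=69  85^22=97  85^23=5
  85^24=13  85^25=75
So 85^25 ≡ 75 (mod 103), giving e = 25.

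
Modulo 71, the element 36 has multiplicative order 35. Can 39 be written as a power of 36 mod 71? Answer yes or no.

39 ∈ ⟨36⟩ iff 39^35 ≡ 1 (mod 71), since |⟨36⟩| = 35.
39^35 mod 71 = 70.
Since 70 ≠ 1, 39 does not lie in the subgroup.

no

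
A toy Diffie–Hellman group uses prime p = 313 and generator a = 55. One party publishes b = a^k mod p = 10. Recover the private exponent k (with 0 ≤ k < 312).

307

Baby-step giant-step with m = ceil(sqrt(312)) = 18.
Baby table (55^j mod 313 for j=0..17):
  0:1  1:55  2:208  3:172  4:70  5:94  6:162  7:146
  8:205  9:7  10:72  11:204  12:265  13:177  14:32  15:195
  16:83  17:183
Giant step factor: 55^(-18) ≡ 115 (mod 313).
Scan 10·115^i mod 313 for i = 0, 1, …:
  i=0: 10   i=1: 211   i=2: 164   i=3: 80
  i=4: 123   i=5: 60   i=6: 14   i=7: 45
  i=8: 167   i=9: 112     …   i=16: 191
  i=17: 55
Match at i=17, j=1: k = 17·18 + 1 = 307.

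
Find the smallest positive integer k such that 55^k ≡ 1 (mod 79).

The order of 55 must divide p − 1 = 78 = 2 · 3 · 13.
Divisors: 1, 2, 3, 6, 13, 26, 39, 78.
Check each in increasing order: 55^1 ≡ 55;  55^2 ≡ 23;  55^3 ≡ 1.
Smallest exponent giving 1 is 3.

3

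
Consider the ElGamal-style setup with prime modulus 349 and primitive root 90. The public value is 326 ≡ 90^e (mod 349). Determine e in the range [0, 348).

Baby-step giant-step with m = ceil(sqrt(348)) = 19.
Baby table (90^j mod 349 for j=0..18):
  0:1  1:90  2:73  3:288  4:94  5:84  6:231  7:199
  8:111  9:218  10:76  11:209  12:313  13:250  14:164  15:102
  16:106  17:117  18:60
Giant step factor: 90^(-19) ≡ 55 (mod 349).
Scan 326·55^i mod 349 for i = 0, 1, …:
  i=0: 326   i=1: 131   i=2: 225   i=3: 160
  i=4: 75   i=5: 286   i=6: 25   i=7: 328
  i=8: 241   i=9: 342   i=10: 313
Match at i=10, j=12: e = 10·19 + 12 = 202.

202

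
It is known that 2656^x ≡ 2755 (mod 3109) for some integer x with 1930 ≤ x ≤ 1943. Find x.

1937

Compute 2656^1930 mod 3109 = 2130, then multiply by 2656 repeatedly:
  2656^1930=2130  2656^1931=2009  2656^1932=860  2656^1933=2154  2656^1934=464
  2656^1935=1220  2656^1936=742  2656^1937=2755
Found 2755 at exponent 1937.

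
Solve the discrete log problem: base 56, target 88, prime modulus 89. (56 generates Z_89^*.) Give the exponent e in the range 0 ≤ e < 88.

44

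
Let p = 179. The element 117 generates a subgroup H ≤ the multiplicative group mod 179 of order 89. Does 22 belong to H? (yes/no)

22 ∈ ⟨117⟩ iff 22^89 ≡ 1 (mod 179), since |⟨117⟩| = 89.
22^89 mod 179 = 1.
Since 1 = 1, 22 lies in the subgroup.

yes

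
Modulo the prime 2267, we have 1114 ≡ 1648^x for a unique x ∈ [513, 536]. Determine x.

515

Compute 1648^513 mod 2267 = 2177, then multiply by 1648 repeatedly:
  1648^513=2177  1648^514=1302  1648^515=1114
Found 1114 at exponent 515.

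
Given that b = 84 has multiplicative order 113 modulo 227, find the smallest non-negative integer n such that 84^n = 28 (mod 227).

Baby-step giant-step with m = ceil(sqrt(113)) = 11.
Baby table (84^j mod 227 for j=0..10):
  0:1  1:84  2:19  3:7  4:134  5:133  6:49  7:30
  8:23  9:116  10:210
Giant step factor: 84^(-11) ≡ 141 (mod 227).
Scan 28·141^i mod 227 for i = 0, 1, …:
  i=0: 28   i=1: 89   i=2: 64   i=3: 171
  i=4: 49
Match at i=4, j=6: n = 4·11 + 6 = 50.

50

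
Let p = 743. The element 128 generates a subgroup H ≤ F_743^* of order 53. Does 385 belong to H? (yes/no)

yes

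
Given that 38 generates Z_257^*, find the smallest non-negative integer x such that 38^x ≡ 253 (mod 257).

96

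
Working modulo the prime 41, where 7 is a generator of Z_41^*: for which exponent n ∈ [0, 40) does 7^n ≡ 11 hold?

37

Successive powers of 7 modulo 41:
  7^0=1  7^1=7  7^2=8  7^3=15  7^4=23  7^5=38
  7^6=20  7^7=17  7^8=37  7^9=13  7^10=9  7^11=22
  7^12=31  7^13=12  7^14=2  7^15=14  7^16=16  7^17=30
  7^18=5  7^19=35  7^20=40  7^21=34  7^22=33  7^23=26
  7^24=18  7^25=3  7^26=21  7^27=24  7^28=4  7^29=28
  7^30=32  7^31=19  7^32=10  7^33=29  7^34=39  7^35=27
  7^36=25  7^37=11
So 7^37 ≡ 11 (mod 41), giving n = 37.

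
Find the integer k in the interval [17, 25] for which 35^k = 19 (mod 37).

17

Compute 35^17 mod 37 = 19, then multiply by 35 repeatedly:
  35^17=19
Found 19 at exponent 17.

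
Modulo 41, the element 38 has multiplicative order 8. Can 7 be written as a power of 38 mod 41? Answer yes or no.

no

7 ∈ ⟨38⟩ iff 7^8 ≡ 1 (mod 41), since |⟨38⟩| = 8.
7^8 mod 41 = 37.
Since 37 ≠ 1, 7 does not lie in the subgroup.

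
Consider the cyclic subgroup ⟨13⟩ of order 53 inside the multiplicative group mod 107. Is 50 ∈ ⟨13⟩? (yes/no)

50 ∈ ⟨13⟩ iff 50^53 ≡ 1 (mod 107), since |⟨13⟩| = 53.
50^53 mod 107 = 106.
Since 106 ≠ 1, 50 does not lie in the subgroup.

no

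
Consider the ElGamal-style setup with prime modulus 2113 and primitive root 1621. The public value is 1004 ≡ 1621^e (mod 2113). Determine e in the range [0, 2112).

1394

Baby-step giant-step with m = ceil(sqrt(2112)) = 46.
Baby table (1621^j mod 2113 for j=0..45):
  0:1  1:1621  2:1182  3:1644  4:431  5:1361  6:209  7:709
  8:1930  9:1290  10:1333  11:1307  12:1421  13:271  14:1900  15:1259
  16:1794  17:586  18:1169  19:1701  20:1969  21:1119  22:945  23:2033
  24:1326  25:525  26:1599  27:1441  28:996  29:184  30:331  31:1962
  32:337  33:1123  34:1090  35:422  36:1563  37:136  38:704  39:164
  40:1719  41:1565  42:1265  43:955  44:1339  45:468
Giant step factor: 1621^(-46) ≡ 866 (mod 2113).
Scan 1004·866^i mod 2113 for i = 0, 1, …:
  i=0: 1004   i=1: 1021   i=2: 952   i=3: 362
  i=4: 768   i=5: 1606   i=6: 442   i=7: 319
  i=8: 1564   i=9: 2104     …   i=29: 1798
  i=30: 1900
Match at i=30, j=14: e = 30·46 + 14 = 1394.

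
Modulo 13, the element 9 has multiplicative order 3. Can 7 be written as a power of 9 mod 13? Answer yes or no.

⟨9⟩ has order 3; its elements mod 13 are {1, 3, 9}.
7 is not in this set.

no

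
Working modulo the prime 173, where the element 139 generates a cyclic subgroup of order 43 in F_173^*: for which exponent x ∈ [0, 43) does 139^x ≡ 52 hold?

32

Baby-step giant-step with m = ceil(sqrt(43)) = 7.
Baby table (139^j mod 173 for j=0..6):
  0:1  1:139  2:118  3:140  4:84  5:85  6:51
Giant step factor: 139^(-7) ≡ 43 (mod 173).
Scan 52·43^i mod 173 for i = 0, 1, …:
  i=0: 52   i=1: 160   i=2: 133   i=3: 10
  i=4: 84
Match at i=4, j=4: x = 4·7 + 4 = 32.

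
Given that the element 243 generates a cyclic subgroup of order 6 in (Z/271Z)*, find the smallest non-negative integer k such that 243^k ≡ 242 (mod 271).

Successive powers of 243 modulo 271:
  243^0=1  243^1=243  243^2=242
So 243^2 ≡ 242 (mod 271), giving k = 2.

2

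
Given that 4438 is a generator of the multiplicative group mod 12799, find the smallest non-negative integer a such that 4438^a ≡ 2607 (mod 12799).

Baby-step giant-step with m = ceil(sqrt(12798)) = 114.
Baby table (4438^j mod 12799 for j=0..113):
  0:1  1:4438  2:10982  3:12323  4:12146  5:7359  6:8993  7:3652
  8:4042  9:6997  10:2312  11:8657  12:9967  13:202  14:546  15:4137
  16:6240  17:8883  18:1834  19:11927  20:8161  21:10147  22:5504  23:6260
  24:8050  25:3891  26:2407  27:7900  28:3739  29:6178  30:2506  31:12096
  32:3042  33:10250  34:1854  35:11094  36:10218  37:627  38:5243  39:12651
  40:8724  41:137  42:6453  43:7051  44:11582  45:132  46:9861  47:3337
  48:1163  49:3397  50:11463  51:9568  52:8501  53:8785  54:2076  55:10807
  56:3613  57:10146  58:1066  59:8077  60:8526  61:4544  62:7847  63:11706
  64:87  65:2136  66:8308  67:9784  68:7184  69:283  70:1652  71:10548
  72:6081  73:7186  74:9159  75:10817  76:9596  77:4775  78:9105  79:1547
  80:5322  81:4881  82:5970  83:930  84:6062  85:12457  86:5285  87:7062
  88:9204  89:5743  90:4625  91:8953  92:5318  93:12727  94:439  95:2834
  96:8674  97:8619  98:7710  99:5253  100:5835  101:3353  102:8176  103:12722
  104:3847  105:11919  106:11054  107:11884  108:9312  109:11484  110:374  111:8741
  112:11588  113:1162
Giant step factor: 4438^(-114) ≡ 4586 (mod 12799).
Scan 2607·4586^i mod 12799 for i = 0, 1, …:
  i=0: 2607   i=1: 1436   i=2: 6810   i=3: 1100
  i=4: 1794   i=5: 10326   i=6: 11535   i=7: 1243
  i=8: 4843   i=9: 3733     …   i=79: 10656
  i=80: 1834
Match at i=80, j=18: a = 80·114 + 18 = 9138.

9138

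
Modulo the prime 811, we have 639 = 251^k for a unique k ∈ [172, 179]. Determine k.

Compute 251^172 mod 811 = 736, then multiply by 251 repeatedly:
  251^172=736  251^173=639
Found 639 at exponent 173.

173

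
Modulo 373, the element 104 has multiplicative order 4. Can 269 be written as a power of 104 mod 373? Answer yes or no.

⟨104⟩ has order 4; its elements mod 373 are {1, 104, 269, 372}.
269 is in this set.

yes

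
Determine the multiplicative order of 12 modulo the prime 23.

The order of 12 must divide p − 1 = 22 = 2 · 11.
Divisors: 1, 2, 11, 22.
Check each in increasing order: 12^1 ≡ 12;  12^2 ≡ 6;  12^11 ≡ 1.
Smallest exponent giving 1 is 11.

11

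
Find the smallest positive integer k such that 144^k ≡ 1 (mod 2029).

507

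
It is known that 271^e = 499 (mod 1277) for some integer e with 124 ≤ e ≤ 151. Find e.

130

Compute 271^124 mod 1277 = 143, then multiply by 271 repeatedly:
  271^124=143  271^125=443  271^126=15  271^127=234  271^128=841
  271^129=605  271^130=499
Found 499 at exponent 130.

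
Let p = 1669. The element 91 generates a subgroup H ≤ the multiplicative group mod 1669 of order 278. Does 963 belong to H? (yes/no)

no

963 ∈ ⟨91⟩ iff 963^278 ≡ 1 (mod 1669), since |⟨91⟩| = 278.
963^278 mod 1669 = 1420.
Since 1420 ≠ 1, 963 does not lie in the subgroup.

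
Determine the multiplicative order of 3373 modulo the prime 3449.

8

The order of 3373 must divide p − 1 = 3448 = 2^3 · 431.
Divisors: 1, 2, 4, 8, 431, 862, 1724, 3448.
Check each in increasing order: 3373^1 ≡ 3373;  3373^2 ≡ 2327;  3373^4 ≡ 3448;  3373^8 ≡ 1.
Smallest exponent giving 1 is 8.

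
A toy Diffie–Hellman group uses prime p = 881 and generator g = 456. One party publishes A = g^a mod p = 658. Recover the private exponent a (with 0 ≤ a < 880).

766

Baby-step giant-step with m = ceil(sqrt(880)) = 30.
Baby table (456^j mod 881 for j=0..29):
  0:1  1:456  2:20  3:310  4:400  5:33  6:71  7:660
  8:539  9:866  10:208  11:581  12:636  13:167  14:386  15:697
  16:672  17:725  18:225  19:404  20:95  21:151  22:138  23:377
  24:117  25:492  26:578  27:149  28:107  29:337
Giant step factor: 456^(-30) ≡ 296 (mod 881).
Scan 658·296^i mod 881 for i = 0, 1, …:
  i=0: 658   i=1: 67   i=2: 450   i=3: 169
  i=4: 688   i=5: 137   i=6: 26   i=7: 648
  i=8: 631   i=9: 4     …   i=24: 288
  i=25: 672
Match at i=25, j=16: a = 25·30 + 16 = 766.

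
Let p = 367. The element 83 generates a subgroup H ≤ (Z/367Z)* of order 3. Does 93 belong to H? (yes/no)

⟨83⟩ has order 3; its elements mod 367 are {1, 83, 283}.
93 is not in this set.

no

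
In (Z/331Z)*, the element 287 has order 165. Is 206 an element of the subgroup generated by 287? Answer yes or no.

no

206 ∈ ⟨287⟩ iff 206^165 ≡ 1 (mod 331), since |⟨287⟩| = 165.
206^165 mod 331 = 330.
Since 330 ≠ 1, 206 does not lie in the subgroup.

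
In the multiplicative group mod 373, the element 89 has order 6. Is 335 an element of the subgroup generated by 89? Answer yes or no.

no

⟨89⟩ has order 6; its elements mod 373 are {1, 88, 89, 284, 285, 372}.
335 is not in this set.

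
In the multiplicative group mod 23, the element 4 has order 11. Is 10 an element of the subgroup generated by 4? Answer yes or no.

no

⟨4⟩ has order 11; its elements mod 23 are {1, 2, 3, 4, 6, 8, 9, 12, 13, 16, 18}.
10 is not in this set.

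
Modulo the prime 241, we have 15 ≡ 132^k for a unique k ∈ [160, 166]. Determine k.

160

Compute 132^160 mod 241 = 15, then multiply by 132 repeatedly:
  132^160=15
Found 15 at exponent 160.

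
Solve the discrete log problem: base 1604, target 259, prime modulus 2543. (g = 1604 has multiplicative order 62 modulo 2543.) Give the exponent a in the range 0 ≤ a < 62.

Baby-step giant-step with m = ceil(sqrt(62)) = 8.
Baby table (1604^j mod 2543 for j=0..7):
  0:1  1:1604  2:1843  3:1206  4:1744  5:76  6:2383  7:203
Giant step factor: 1604^(-8) ≡ 2284 (mod 2543).
Scan 259·2284^i mod 2543 for i = 0, 1, …:
  i=0: 259   i=1: 1580   i=2: 203
Match at i=2, j=7: a = 2·8 + 7 = 23.

23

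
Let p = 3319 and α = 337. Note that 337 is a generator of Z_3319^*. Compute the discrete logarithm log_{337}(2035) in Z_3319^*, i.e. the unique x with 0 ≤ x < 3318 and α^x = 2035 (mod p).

922

Baby-step giant-step with m = ceil(sqrt(3318)) = 58.
Baby table (337^j mod 3319 for j=0..57):
  0:1  1:337  2:723  3:1364  4:1646  5:429  6:1856  7:1500
  8:1012  9:2506  10:1496  11:2983  12:2933  13:2678  14:3037  15:1217
  16:1892  17:356  18:488  19:1825  20:1010  21:1832  22:50  23:255
  24:2960  25:1820  26:2644  27:1536  28:3187  29:1982  30:815  31:2497
  32:1782  33:3114  34:614  35:1140  36:2495  37:1108  38:1668  39:1205
  40:1167  41:1637  42:715  43:1987  44:2500  45:2793  46:1964  47:1387
  48:2759  49:463  50:38  51:2849  52:922  53:2047  54:2806  55:3026
  56:829  57:577
Giant step factor: 337^(-58) ≡ 2407 (mod 3319).
Scan 2035·2407^i mod 3319 for i = 0, 1, …:
  i=0: 2035   i=1: 2720   i=2: 1972   i=3: 434
  i=4: 2472   i=5: 2456   i=6: 453   i=7: 1739
  i=8: 514   i=9: 2530     …   i=14: 2874
  i=15: 922
Match at i=15, j=52: x = 15·58 + 52 = 922.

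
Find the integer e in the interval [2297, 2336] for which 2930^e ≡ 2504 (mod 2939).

2322

Compute 2930^2297 mod 2939 = 1204, then multiply by 2930 repeatedly:
  2930^2297=1204  2930^2298=920  2930^2299=537  2930^2300=1045  2930^2301=2351
  2930^2302=2353  2930^2303=2335  2930^2304=2497  2930^2305=1039  2930^2306=2405
  2930^2307=1867  2930^2308=831  2930^2309=1338  2930^2310=2653  2930^2311=2574
  2930^2312=346  2930^2313=2764  2930^2314=1575  2930^2315=520  2930^2316=1198
  2930^2317=974  2930^2318=51  2930^2319=2480  2930^2320=1192  2930^2321=1028
  2930^2322=2504
Found 2504 at exponent 2322.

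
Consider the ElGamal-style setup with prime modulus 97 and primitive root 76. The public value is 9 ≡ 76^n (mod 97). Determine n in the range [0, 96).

Successive powers of 76 modulo 97:
  76^0=1  76^1=76  76^2=53  76^3=51  76^4=93  76^5=84
  76^6=79  76^7=87  76^8=16  76^9=52  76^10=72  76^11=40
  76^12=33  76^13=83  76^14=3  76^15=34  76^16=62  76^17=56
  76^18=85  76^19=58  76^20=43  76^21=67  76^22=48  76^23=59
  76^24=22  76^25=23  76^26=2  76^27=55  76^28=9
So 76^28 ≡ 9 (mod 97), giving n = 28.

28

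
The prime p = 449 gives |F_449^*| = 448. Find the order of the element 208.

448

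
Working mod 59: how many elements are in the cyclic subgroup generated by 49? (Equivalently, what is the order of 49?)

29

The order of 49 must divide p − 1 = 58 = 2 · 29.
Divisors: 1, 2, 29, 58.
Check each in increasing order: 49^1 ≡ 49;  49^2 ≡ 41;  49^29 ≡ 1.
Smallest exponent giving 1 is 29.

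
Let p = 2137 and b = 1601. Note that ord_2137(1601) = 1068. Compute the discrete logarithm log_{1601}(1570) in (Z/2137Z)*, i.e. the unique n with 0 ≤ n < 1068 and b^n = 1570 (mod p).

Baby-step giant-step with m = ceil(sqrt(1068)) = 33.
Baby table (1601^j mod 2137 for j=0..32):
  0:1  1:1601  2:938  3:1564  4:1537  5:1050  6:1368  7:1880
  8:984  9:415  10:1945  11:336  12:1549  13:1029  14:1939  15:1415
  16:195  17:193  18:1265  19:1526  20:535  21:1735  22:1772  23:1173
  24:1687  25:1856  26:1026  27:1410  28:738  29:1914  30:1993  31:252
  32:1696
Giant step factor: 1601^(-33) ≡ 18 (mod 2137).
Scan 1570·18^i mod 2137 for i = 0, 1, …:
  i=0: 1570   i=1: 479   i=2: 74   i=3: 1332
  i=4: 469   i=5: 2031   i=6: 229   i=7: 1985
  i=8: 1538   i=9: 2040     …   i=29: 1838
  i=30: 1029
Match at i=30, j=13: n = 30·33 + 13 = 1003.

1003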